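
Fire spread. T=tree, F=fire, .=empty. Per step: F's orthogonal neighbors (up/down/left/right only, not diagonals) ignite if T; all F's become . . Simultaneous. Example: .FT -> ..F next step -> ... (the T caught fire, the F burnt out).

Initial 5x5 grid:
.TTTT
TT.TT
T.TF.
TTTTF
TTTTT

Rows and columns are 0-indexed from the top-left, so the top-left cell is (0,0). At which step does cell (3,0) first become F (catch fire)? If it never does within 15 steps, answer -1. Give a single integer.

Step 1: cell (3,0)='T' (+4 fires, +2 burnt)
Step 2: cell (3,0)='T' (+4 fires, +4 burnt)
Step 3: cell (3,0)='T' (+4 fires, +4 burnt)
Step 4: cell (3,0)='F' (+3 fires, +4 burnt)
  -> target ignites at step 4
Step 5: cell (3,0)='.' (+3 fires, +3 burnt)
Step 6: cell (3,0)='.' (+1 fires, +3 burnt)
Step 7: cell (3,0)='.' (+0 fires, +1 burnt)
  fire out at step 7

4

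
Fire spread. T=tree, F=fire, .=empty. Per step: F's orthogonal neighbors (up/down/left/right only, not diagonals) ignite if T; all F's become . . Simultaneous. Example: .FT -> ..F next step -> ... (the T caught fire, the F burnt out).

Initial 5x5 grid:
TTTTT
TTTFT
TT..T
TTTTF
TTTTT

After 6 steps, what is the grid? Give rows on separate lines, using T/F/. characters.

Step 1: 6 trees catch fire, 2 burn out
  TTTFT
  TTF.F
  TT..F
  TTTF.
  TTTTF
Step 2: 5 trees catch fire, 6 burn out
  TTF.F
  TF...
  TT...
  TTF..
  TTTF.
Step 3: 5 trees catch fire, 5 burn out
  TF...
  F....
  TF...
  TF...
  TTF..
Step 4: 4 trees catch fire, 5 burn out
  F....
  .....
  F....
  F....
  TF...
Step 5: 1 trees catch fire, 4 burn out
  .....
  .....
  .....
  .....
  F....
Step 6: 0 trees catch fire, 1 burn out
  .....
  .....
  .....
  .....
  .....

.....
.....
.....
.....
.....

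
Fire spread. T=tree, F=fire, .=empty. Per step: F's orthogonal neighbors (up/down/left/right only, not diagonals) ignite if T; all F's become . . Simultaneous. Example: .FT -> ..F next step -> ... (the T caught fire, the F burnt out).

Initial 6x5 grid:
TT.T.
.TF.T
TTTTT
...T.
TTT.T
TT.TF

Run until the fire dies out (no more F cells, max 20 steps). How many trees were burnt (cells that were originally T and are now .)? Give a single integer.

Step 1: +4 fires, +2 burnt (F count now 4)
Step 2: +3 fires, +4 burnt (F count now 3)
Step 3: +4 fires, +3 burnt (F count now 4)
Step 4: +1 fires, +4 burnt (F count now 1)
Step 5: +0 fires, +1 burnt (F count now 0)
Fire out after step 5
Initially T: 18, now '.': 24
Total burnt (originally-T cells now '.'): 12

Answer: 12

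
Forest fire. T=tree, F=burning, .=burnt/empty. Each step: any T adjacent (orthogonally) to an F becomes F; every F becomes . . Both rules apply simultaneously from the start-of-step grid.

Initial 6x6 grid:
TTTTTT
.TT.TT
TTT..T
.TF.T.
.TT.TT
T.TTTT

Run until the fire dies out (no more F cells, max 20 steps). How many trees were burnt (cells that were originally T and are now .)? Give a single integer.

Step 1: +3 fires, +1 burnt (F count now 3)
Step 2: +4 fires, +3 burnt (F count now 4)
Step 3: +4 fires, +4 burnt (F count now 4)
Step 4: +3 fires, +4 burnt (F count now 3)
Step 5: +4 fires, +3 burnt (F count now 4)
Step 6: +4 fires, +4 burnt (F count now 4)
Step 7: +1 fires, +4 burnt (F count now 1)
Step 8: +1 fires, +1 burnt (F count now 1)
Step 9: +0 fires, +1 burnt (F count now 0)
Fire out after step 9
Initially T: 25, now '.': 35
Total burnt (originally-T cells now '.'): 24

Answer: 24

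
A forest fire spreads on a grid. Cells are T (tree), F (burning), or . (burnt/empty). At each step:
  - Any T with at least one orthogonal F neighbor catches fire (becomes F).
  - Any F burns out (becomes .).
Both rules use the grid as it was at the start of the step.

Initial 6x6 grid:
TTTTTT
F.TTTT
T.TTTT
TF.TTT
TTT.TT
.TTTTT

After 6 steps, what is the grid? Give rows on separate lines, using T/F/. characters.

Step 1: 4 trees catch fire, 2 burn out
  FTTTTT
  ..TTTT
  F.TTTT
  F..TTT
  TFT.TT
  .TTTTT
Step 2: 4 trees catch fire, 4 burn out
  .FTTTT
  ..TTTT
  ..TTTT
  ...TTT
  F.F.TT
  .FTTTT
Step 3: 2 trees catch fire, 4 burn out
  ..FTTT
  ..TTTT
  ..TTTT
  ...TTT
  ....TT
  ..FTTT
Step 4: 3 trees catch fire, 2 burn out
  ...FTT
  ..FTTT
  ..TTTT
  ...TTT
  ....TT
  ...FTT
Step 5: 4 trees catch fire, 3 burn out
  ....FT
  ...FTT
  ..FTTT
  ...TTT
  ....TT
  ....FT
Step 6: 5 trees catch fire, 4 burn out
  .....F
  ....FT
  ...FTT
  ...TTT
  ....FT
  .....F

.....F
....FT
...FTT
...TTT
....FT
.....F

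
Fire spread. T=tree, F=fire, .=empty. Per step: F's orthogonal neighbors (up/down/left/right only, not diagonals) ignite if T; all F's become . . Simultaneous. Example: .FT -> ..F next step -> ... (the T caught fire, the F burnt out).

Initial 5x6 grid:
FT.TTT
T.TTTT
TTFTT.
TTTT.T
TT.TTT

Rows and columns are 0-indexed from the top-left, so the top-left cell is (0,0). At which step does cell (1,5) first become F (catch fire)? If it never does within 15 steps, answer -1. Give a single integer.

Step 1: cell (1,5)='T' (+6 fires, +2 burnt)
Step 2: cell (1,5)='T' (+5 fires, +6 burnt)
Step 3: cell (1,5)='T' (+5 fires, +5 burnt)
Step 4: cell (1,5)='F' (+4 fires, +5 burnt)
  -> target ignites at step 4
Step 5: cell (1,5)='.' (+2 fires, +4 burnt)
Step 6: cell (1,5)='.' (+1 fires, +2 burnt)
Step 7: cell (1,5)='.' (+0 fires, +1 burnt)
  fire out at step 7

4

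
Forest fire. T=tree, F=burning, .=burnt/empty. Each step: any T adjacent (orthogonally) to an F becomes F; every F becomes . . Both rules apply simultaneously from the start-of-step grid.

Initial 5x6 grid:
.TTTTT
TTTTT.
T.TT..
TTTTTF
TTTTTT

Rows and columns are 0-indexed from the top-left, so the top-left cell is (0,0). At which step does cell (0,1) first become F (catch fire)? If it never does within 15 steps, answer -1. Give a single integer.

Step 1: cell (0,1)='T' (+2 fires, +1 burnt)
Step 2: cell (0,1)='T' (+2 fires, +2 burnt)
Step 3: cell (0,1)='T' (+3 fires, +2 burnt)
Step 4: cell (0,1)='T' (+4 fires, +3 burnt)
Step 5: cell (0,1)='T' (+5 fires, +4 burnt)
Step 6: cell (0,1)='T' (+5 fires, +5 burnt)
Step 7: cell (0,1)='F' (+3 fires, +5 burnt)
  -> target ignites at step 7
Step 8: cell (0,1)='.' (+0 fires, +3 burnt)
  fire out at step 8

7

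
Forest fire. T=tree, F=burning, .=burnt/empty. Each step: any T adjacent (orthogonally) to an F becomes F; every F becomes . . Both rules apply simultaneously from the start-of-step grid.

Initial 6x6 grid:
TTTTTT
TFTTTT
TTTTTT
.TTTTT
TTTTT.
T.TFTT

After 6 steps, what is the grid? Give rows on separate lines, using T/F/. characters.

Step 1: 7 trees catch fire, 2 burn out
  TFTTTT
  F.FTTT
  TFTTTT
  .TTTTT
  TTTFT.
  T.F.FT
Step 2: 10 trees catch fire, 7 burn out
  F.FTTT
  ...FTT
  F.FTTT
  .FTFTT
  TTF.F.
  T....F
Step 3: 6 trees catch fire, 10 burn out
  ...FTT
  ....FT
  ...FTT
  ..F.FT
  TF....
  T.....
Step 4: 5 trees catch fire, 6 burn out
  ....FT
  .....F
  ....FT
  .....F
  F.....
  T.....
Step 5: 3 trees catch fire, 5 burn out
  .....F
  ......
  .....F
  ......
  ......
  F.....
Step 6: 0 trees catch fire, 3 burn out
  ......
  ......
  ......
  ......
  ......
  ......

......
......
......
......
......
......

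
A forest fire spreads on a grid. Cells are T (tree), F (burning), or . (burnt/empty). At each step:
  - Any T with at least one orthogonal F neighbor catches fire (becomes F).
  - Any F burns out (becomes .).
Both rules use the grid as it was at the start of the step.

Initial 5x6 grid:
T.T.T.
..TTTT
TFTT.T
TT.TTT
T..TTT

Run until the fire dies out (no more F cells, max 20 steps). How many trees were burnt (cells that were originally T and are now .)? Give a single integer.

Step 1: +3 fires, +1 burnt (F count now 3)
Step 2: +3 fires, +3 burnt (F count now 3)
Step 3: +4 fires, +3 burnt (F count now 4)
Step 4: +3 fires, +4 burnt (F count now 3)
Step 5: +4 fires, +3 burnt (F count now 4)
Step 6: +2 fires, +4 burnt (F count now 2)
Step 7: +0 fires, +2 burnt (F count now 0)
Fire out after step 7
Initially T: 20, now '.': 29
Total burnt (originally-T cells now '.'): 19

Answer: 19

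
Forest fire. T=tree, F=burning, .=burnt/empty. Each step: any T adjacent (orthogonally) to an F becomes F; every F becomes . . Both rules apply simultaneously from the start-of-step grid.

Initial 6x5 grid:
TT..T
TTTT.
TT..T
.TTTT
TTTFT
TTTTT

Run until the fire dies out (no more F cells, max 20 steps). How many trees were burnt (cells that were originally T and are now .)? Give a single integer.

Answer: 22

Derivation:
Step 1: +4 fires, +1 burnt (F count now 4)
Step 2: +5 fires, +4 burnt (F count now 5)
Step 3: +4 fires, +5 burnt (F count now 4)
Step 4: +2 fires, +4 burnt (F count now 2)
Step 5: +2 fires, +2 burnt (F count now 2)
Step 6: +3 fires, +2 burnt (F count now 3)
Step 7: +2 fires, +3 burnt (F count now 2)
Step 8: +0 fires, +2 burnt (F count now 0)
Fire out after step 8
Initially T: 23, now '.': 29
Total burnt (originally-T cells now '.'): 22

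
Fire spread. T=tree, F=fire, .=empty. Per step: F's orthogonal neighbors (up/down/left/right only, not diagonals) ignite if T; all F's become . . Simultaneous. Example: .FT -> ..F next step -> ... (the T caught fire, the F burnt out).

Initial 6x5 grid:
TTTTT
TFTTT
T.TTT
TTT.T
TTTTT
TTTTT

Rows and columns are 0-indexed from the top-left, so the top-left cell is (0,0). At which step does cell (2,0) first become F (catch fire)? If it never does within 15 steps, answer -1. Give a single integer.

Step 1: cell (2,0)='T' (+3 fires, +1 burnt)
Step 2: cell (2,0)='F' (+5 fires, +3 burnt)
  -> target ignites at step 2
Step 3: cell (2,0)='.' (+5 fires, +5 burnt)
Step 4: cell (2,0)='.' (+5 fires, +5 burnt)
Step 5: cell (2,0)='.' (+5 fires, +5 burnt)
Step 6: cell (2,0)='.' (+3 fires, +5 burnt)
Step 7: cell (2,0)='.' (+1 fires, +3 burnt)
Step 8: cell (2,0)='.' (+0 fires, +1 burnt)
  fire out at step 8

2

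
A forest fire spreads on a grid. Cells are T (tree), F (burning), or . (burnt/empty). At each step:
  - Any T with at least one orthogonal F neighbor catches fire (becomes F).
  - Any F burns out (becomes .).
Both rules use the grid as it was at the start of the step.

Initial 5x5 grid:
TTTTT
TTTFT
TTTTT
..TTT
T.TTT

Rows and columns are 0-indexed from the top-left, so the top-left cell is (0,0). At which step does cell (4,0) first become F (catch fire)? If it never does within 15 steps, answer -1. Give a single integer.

Step 1: cell (4,0)='T' (+4 fires, +1 burnt)
Step 2: cell (4,0)='T' (+6 fires, +4 burnt)
Step 3: cell (4,0)='T' (+6 fires, +6 burnt)
Step 4: cell (4,0)='T' (+4 fires, +6 burnt)
Step 5: cell (4,0)='T' (+0 fires, +4 burnt)
  fire out at step 5
Target never catches fire within 15 steps

-1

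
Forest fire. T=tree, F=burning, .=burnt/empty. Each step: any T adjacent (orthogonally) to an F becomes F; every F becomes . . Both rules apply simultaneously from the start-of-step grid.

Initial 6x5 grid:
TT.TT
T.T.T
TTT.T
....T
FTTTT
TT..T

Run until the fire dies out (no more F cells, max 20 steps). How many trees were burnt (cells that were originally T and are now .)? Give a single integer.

Answer: 12

Derivation:
Step 1: +2 fires, +1 burnt (F count now 2)
Step 2: +2 fires, +2 burnt (F count now 2)
Step 3: +1 fires, +2 burnt (F count now 1)
Step 4: +1 fires, +1 burnt (F count now 1)
Step 5: +2 fires, +1 burnt (F count now 2)
Step 6: +1 fires, +2 burnt (F count now 1)
Step 7: +1 fires, +1 burnt (F count now 1)
Step 8: +1 fires, +1 burnt (F count now 1)
Step 9: +1 fires, +1 burnt (F count now 1)
Step 10: +0 fires, +1 burnt (F count now 0)
Fire out after step 10
Initially T: 19, now '.': 23
Total burnt (originally-T cells now '.'): 12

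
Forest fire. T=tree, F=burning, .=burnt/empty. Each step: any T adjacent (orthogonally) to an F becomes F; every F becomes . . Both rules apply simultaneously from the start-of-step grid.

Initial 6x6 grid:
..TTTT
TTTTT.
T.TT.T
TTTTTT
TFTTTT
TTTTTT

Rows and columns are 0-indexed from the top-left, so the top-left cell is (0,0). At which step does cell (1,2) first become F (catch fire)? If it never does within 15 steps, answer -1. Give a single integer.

Step 1: cell (1,2)='T' (+4 fires, +1 burnt)
Step 2: cell (1,2)='T' (+5 fires, +4 burnt)
Step 3: cell (1,2)='T' (+5 fires, +5 burnt)
Step 4: cell (1,2)='F' (+6 fires, +5 burnt)
  -> target ignites at step 4
Step 5: cell (1,2)='.' (+5 fires, +6 burnt)
Step 6: cell (1,2)='.' (+3 fires, +5 burnt)
Step 7: cell (1,2)='.' (+1 fires, +3 burnt)
Step 8: cell (1,2)='.' (+1 fires, +1 burnt)
Step 9: cell (1,2)='.' (+0 fires, +1 burnt)
  fire out at step 9

4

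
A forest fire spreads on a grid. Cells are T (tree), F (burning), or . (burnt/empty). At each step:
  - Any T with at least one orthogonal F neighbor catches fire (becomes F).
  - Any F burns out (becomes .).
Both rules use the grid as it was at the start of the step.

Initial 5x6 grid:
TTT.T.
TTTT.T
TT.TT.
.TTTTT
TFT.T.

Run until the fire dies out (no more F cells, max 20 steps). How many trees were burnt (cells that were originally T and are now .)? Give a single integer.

Step 1: +3 fires, +1 burnt (F count now 3)
Step 2: +2 fires, +3 burnt (F count now 2)
Step 3: +3 fires, +2 burnt (F count now 3)
Step 4: +5 fires, +3 burnt (F count now 5)
Step 5: +6 fires, +5 burnt (F count now 6)
Step 6: +0 fires, +6 burnt (F count now 0)
Fire out after step 6
Initially T: 21, now '.': 28
Total burnt (originally-T cells now '.'): 19

Answer: 19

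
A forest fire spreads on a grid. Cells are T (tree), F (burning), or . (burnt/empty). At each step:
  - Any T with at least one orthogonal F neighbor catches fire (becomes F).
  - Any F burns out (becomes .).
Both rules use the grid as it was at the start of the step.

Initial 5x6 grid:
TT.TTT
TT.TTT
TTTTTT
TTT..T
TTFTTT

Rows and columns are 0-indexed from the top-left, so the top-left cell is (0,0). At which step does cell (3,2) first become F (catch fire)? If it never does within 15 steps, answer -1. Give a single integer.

Step 1: cell (3,2)='F' (+3 fires, +1 burnt)
  -> target ignites at step 1
Step 2: cell (3,2)='.' (+4 fires, +3 burnt)
Step 3: cell (3,2)='.' (+4 fires, +4 burnt)
Step 4: cell (3,2)='.' (+5 fires, +4 burnt)
Step 5: cell (3,2)='.' (+5 fires, +5 burnt)
Step 6: cell (3,2)='.' (+3 fires, +5 burnt)
Step 7: cell (3,2)='.' (+1 fires, +3 burnt)
Step 8: cell (3,2)='.' (+0 fires, +1 burnt)
  fire out at step 8

1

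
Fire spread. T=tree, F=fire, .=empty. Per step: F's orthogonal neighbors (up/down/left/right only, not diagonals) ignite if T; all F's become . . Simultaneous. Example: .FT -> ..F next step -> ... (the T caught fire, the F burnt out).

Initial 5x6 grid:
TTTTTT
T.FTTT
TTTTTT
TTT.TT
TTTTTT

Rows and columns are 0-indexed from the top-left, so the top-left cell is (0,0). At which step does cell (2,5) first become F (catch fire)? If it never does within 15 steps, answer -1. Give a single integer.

Step 1: cell (2,5)='T' (+3 fires, +1 burnt)
Step 2: cell (2,5)='T' (+6 fires, +3 burnt)
Step 3: cell (2,5)='T' (+7 fires, +6 burnt)
Step 4: cell (2,5)='F' (+7 fires, +7 burnt)
  -> target ignites at step 4
Step 5: cell (2,5)='.' (+3 fires, +7 burnt)
Step 6: cell (2,5)='.' (+1 fires, +3 burnt)
Step 7: cell (2,5)='.' (+0 fires, +1 burnt)
  fire out at step 7

4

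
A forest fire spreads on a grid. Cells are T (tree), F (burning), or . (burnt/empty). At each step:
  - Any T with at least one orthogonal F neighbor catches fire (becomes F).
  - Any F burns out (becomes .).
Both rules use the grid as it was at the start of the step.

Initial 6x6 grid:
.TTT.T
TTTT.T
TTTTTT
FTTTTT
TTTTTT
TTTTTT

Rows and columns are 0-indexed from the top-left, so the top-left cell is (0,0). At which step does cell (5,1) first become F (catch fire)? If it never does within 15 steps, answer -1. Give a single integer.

Step 1: cell (5,1)='T' (+3 fires, +1 burnt)
Step 2: cell (5,1)='T' (+5 fires, +3 burnt)
Step 3: cell (5,1)='F' (+5 fires, +5 burnt)
  -> target ignites at step 3
Step 4: cell (5,1)='.' (+6 fires, +5 burnt)
Step 5: cell (5,1)='.' (+6 fires, +6 burnt)
Step 6: cell (5,1)='.' (+4 fires, +6 burnt)
Step 7: cell (5,1)='.' (+2 fires, +4 burnt)
Step 8: cell (5,1)='.' (+1 fires, +2 burnt)
Step 9: cell (5,1)='.' (+0 fires, +1 burnt)
  fire out at step 9

3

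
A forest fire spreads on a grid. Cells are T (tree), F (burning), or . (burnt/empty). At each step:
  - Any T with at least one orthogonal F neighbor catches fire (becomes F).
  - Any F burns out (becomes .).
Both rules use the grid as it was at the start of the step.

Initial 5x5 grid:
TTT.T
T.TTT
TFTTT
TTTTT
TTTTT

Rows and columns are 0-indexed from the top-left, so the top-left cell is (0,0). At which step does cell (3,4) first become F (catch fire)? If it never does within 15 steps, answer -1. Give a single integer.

Step 1: cell (3,4)='T' (+3 fires, +1 burnt)
Step 2: cell (3,4)='T' (+6 fires, +3 burnt)
Step 3: cell (3,4)='T' (+7 fires, +6 burnt)
Step 4: cell (3,4)='F' (+4 fires, +7 burnt)
  -> target ignites at step 4
Step 5: cell (3,4)='.' (+2 fires, +4 burnt)
Step 6: cell (3,4)='.' (+0 fires, +2 burnt)
  fire out at step 6

4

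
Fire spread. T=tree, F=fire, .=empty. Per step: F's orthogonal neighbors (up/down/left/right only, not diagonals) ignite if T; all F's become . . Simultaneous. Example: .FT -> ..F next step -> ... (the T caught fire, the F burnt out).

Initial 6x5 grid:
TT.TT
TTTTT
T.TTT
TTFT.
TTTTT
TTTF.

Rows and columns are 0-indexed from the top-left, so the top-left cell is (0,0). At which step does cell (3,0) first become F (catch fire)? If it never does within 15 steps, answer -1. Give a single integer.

Step 1: cell (3,0)='T' (+6 fires, +2 burnt)
Step 2: cell (3,0)='F' (+6 fires, +6 burnt)
  -> target ignites at step 2
Step 3: cell (3,0)='.' (+6 fires, +6 burnt)
Step 4: cell (3,0)='.' (+4 fires, +6 burnt)
Step 5: cell (3,0)='.' (+2 fires, +4 burnt)
Step 6: cell (3,0)='.' (+0 fires, +2 burnt)
  fire out at step 6

2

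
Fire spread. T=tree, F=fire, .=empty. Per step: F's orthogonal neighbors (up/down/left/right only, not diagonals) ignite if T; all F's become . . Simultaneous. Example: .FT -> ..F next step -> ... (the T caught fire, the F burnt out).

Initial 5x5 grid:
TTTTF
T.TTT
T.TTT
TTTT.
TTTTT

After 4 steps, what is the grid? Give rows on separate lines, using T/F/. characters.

Step 1: 2 trees catch fire, 1 burn out
  TTTF.
  T.TTF
  T.TTT
  TTTT.
  TTTTT
Step 2: 3 trees catch fire, 2 burn out
  TTF..
  T.TF.
  T.TTF
  TTTT.
  TTTTT
Step 3: 3 trees catch fire, 3 burn out
  TF...
  T.F..
  T.TF.
  TTTT.
  TTTTT
Step 4: 3 trees catch fire, 3 burn out
  F....
  T....
  T.F..
  TTTF.
  TTTTT

F....
T....
T.F..
TTTF.
TTTTT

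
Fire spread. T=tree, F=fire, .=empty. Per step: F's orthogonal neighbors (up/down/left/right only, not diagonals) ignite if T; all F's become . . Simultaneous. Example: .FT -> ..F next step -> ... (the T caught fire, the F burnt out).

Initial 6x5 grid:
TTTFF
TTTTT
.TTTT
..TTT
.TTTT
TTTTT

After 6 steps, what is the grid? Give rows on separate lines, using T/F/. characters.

Step 1: 3 trees catch fire, 2 burn out
  TTF..
  TTTFF
  .TTTT
  ..TTT
  .TTTT
  TTTTT
Step 2: 4 trees catch fire, 3 burn out
  TF...
  TTF..
  .TTFF
  ..TTT
  .TTTT
  TTTTT
Step 3: 5 trees catch fire, 4 burn out
  F....
  TF...
  .TF..
  ..TFF
  .TTTT
  TTTTT
Step 4: 5 trees catch fire, 5 burn out
  .....
  F....
  .F...
  ..F..
  .TTFF
  TTTTT
Step 5: 3 trees catch fire, 5 burn out
  .....
  .....
  .....
  .....
  .TF..
  TTTFF
Step 6: 2 trees catch fire, 3 burn out
  .....
  .....
  .....
  .....
  .F...
  TTF..

.....
.....
.....
.....
.F...
TTF..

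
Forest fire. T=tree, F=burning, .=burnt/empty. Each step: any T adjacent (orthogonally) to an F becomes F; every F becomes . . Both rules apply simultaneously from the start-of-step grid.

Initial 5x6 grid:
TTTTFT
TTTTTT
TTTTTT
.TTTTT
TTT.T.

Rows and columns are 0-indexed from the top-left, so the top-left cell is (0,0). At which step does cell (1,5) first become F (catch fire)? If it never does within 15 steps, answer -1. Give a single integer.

Step 1: cell (1,5)='T' (+3 fires, +1 burnt)
Step 2: cell (1,5)='F' (+4 fires, +3 burnt)
  -> target ignites at step 2
Step 3: cell (1,5)='.' (+5 fires, +4 burnt)
Step 4: cell (1,5)='.' (+6 fires, +5 burnt)
Step 5: cell (1,5)='.' (+3 fires, +6 burnt)
Step 6: cell (1,5)='.' (+3 fires, +3 burnt)
Step 7: cell (1,5)='.' (+1 fires, +3 burnt)
Step 8: cell (1,5)='.' (+1 fires, +1 burnt)
Step 9: cell (1,5)='.' (+0 fires, +1 burnt)
  fire out at step 9

2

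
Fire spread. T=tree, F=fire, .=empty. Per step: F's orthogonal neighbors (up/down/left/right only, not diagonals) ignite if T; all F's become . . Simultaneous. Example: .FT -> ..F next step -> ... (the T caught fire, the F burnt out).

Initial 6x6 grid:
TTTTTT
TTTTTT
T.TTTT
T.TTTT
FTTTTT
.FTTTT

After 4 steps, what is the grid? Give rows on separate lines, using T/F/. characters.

Step 1: 3 trees catch fire, 2 burn out
  TTTTTT
  TTTTTT
  T.TTTT
  F.TTTT
  .FTTTT
  ..FTTT
Step 2: 3 trees catch fire, 3 burn out
  TTTTTT
  TTTTTT
  F.TTTT
  ..TTTT
  ..FTTT
  ...FTT
Step 3: 4 trees catch fire, 3 burn out
  TTTTTT
  FTTTTT
  ..TTTT
  ..FTTT
  ...FTT
  ....FT
Step 4: 6 trees catch fire, 4 burn out
  FTTTTT
  .FTTTT
  ..FTTT
  ...FTT
  ....FT
  .....F

FTTTTT
.FTTTT
..FTTT
...FTT
....FT
.....F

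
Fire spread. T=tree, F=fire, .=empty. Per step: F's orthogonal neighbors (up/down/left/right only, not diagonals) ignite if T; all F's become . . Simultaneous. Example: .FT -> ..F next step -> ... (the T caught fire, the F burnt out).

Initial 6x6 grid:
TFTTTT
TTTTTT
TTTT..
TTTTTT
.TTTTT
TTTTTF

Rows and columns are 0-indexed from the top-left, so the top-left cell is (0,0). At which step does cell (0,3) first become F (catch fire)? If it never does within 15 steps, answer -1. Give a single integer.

Step 1: cell (0,3)='T' (+5 fires, +2 burnt)
Step 2: cell (0,3)='F' (+7 fires, +5 burnt)
  -> target ignites at step 2
Step 3: cell (0,3)='.' (+8 fires, +7 burnt)
Step 4: cell (0,3)='.' (+9 fires, +8 burnt)
Step 5: cell (0,3)='.' (+2 fires, +9 burnt)
Step 6: cell (0,3)='.' (+0 fires, +2 burnt)
  fire out at step 6

2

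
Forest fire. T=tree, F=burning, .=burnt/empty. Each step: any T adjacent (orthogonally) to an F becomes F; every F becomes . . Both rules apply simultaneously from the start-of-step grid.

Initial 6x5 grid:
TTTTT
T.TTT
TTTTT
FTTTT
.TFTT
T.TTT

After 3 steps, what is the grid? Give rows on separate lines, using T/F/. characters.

Step 1: 6 trees catch fire, 2 burn out
  TTTTT
  T.TTT
  FTTTT
  .FFTT
  .F.FT
  T.FTT
Step 2: 6 trees catch fire, 6 burn out
  TTTTT
  F.TTT
  .FFTT
  ...FT
  ....F
  T..FT
Step 3: 5 trees catch fire, 6 burn out
  FTTTT
  ..FTT
  ...FT
  ....F
  .....
  T...F

FTTTT
..FTT
...FT
....F
.....
T...F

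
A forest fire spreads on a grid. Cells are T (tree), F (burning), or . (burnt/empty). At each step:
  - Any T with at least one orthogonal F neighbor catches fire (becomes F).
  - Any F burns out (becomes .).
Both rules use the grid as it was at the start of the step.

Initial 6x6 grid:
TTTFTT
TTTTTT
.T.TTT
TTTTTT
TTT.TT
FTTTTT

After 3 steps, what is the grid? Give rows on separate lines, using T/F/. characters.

Step 1: 5 trees catch fire, 2 burn out
  TTF.FT
  TTTFTT
  .T.TTT
  TTTTTT
  FTT.TT
  .FTTTT
Step 2: 8 trees catch fire, 5 burn out
  TF...F
  TTF.FT
  .T.FTT
  FTTTTT
  .FT.TT
  ..FTTT
Step 3: 8 trees catch fire, 8 burn out
  F.....
  TF...F
  .T..FT
  .FTFTT
  ..F.TT
  ...FTT

F.....
TF...F
.T..FT
.FTFTT
..F.TT
...FTT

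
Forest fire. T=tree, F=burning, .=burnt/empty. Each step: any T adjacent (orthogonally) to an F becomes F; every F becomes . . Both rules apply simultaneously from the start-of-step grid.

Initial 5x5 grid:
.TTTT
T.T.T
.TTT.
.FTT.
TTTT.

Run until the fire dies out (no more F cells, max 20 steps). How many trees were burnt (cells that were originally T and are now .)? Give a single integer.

Step 1: +3 fires, +1 burnt (F count now 3)
Step 2: +4 fires, +3 burnt (F count now 4)
Step 3: +3 fires, +4 burnt (F count now 3)
Step 4: +1 fires, +3 burnt (F count now 1)
Step 5: +2 fires, +1 burnt (F count now 2)
Step 6: +1 fires, +2 burnt (F count now 1)
Step 7: +1 fires, +1 burnt (F count now 1)
Step 8: +0 fires, +1 burnt (F count now 0)
Fire out after step 8
Initially T: 16, now '.': 24
Total burnt (originally-T cells now '.'): 15

Answer: 15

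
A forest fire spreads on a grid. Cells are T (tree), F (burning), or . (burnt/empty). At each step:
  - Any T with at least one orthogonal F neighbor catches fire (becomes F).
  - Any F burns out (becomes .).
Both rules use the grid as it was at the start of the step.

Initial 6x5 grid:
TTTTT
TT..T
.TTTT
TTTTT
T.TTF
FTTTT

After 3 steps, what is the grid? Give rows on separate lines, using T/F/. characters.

Step 1: 5 trees catch fire, 2 burn out
  TTTTT
  TT..T
  .TTTT
  TTTTF
  F.TF.
  .FTTF
Step 2: 6 trees catch fire, 5 burn out
  TTTTT
  TT..T
  .TTTF
  FTTF.
  ..F..
  ..FF.
Step 3: 4 trees catch fire, 6 burn out
  TTTTT
  TT..F
  .TTF.
  .FF..
  .....
  .....

TTTTT
TT..F
.TTF.
.FF..
.....
.....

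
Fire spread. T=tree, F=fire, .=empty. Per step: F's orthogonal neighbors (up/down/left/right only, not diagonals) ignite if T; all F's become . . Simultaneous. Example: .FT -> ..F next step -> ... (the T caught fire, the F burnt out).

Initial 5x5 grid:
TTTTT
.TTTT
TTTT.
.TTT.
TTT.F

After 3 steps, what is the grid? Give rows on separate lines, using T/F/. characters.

Step 1: 0 trees catch fire, 1 burn out
  TTTTT
  .TTTT
  TTTT.
  .TTT.
  TTT..
Step 2: 0 trees catch fire, 0 burn out
  TTTTT
  .TTTT
  TTTT.
  .TTT.
  TTT..
Step 3: 0 trees catch fire, 0 burn out
  TTTTT
  .TTTT
  TTTT.
  .TTT.
  TTT..

TTTTT
.TTTT
TTTT.
.TTT.
TTT..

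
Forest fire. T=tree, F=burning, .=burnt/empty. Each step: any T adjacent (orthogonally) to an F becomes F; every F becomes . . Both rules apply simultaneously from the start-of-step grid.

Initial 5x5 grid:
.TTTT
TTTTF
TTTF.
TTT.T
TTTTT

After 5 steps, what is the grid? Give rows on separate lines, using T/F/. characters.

Step 1: 3 trees catch fire, 2 burn out
  .TTTF
  TTTF.
  TTF..
  TTT.T
  TTTTT
Step 2: 4 trees catch fire, 3 burn out
  .TTF.
  TTF..
  TF...
  TTF.T
  TTTTT
Step 3: 5 trees catch fire, 4 burn out
  .TF..
  TF...
  F....
  TF..T
  TTFTT
Step 4: 5 trees catch fire, 5 burn out
  .F...
  F....
  .....
  F...T
  TF.FT
Step 5: 2 trees catch fire, 5 burn out
  .....
  .....
  .....
  ....T
  F...F

.....
.....
.....
....T
F...F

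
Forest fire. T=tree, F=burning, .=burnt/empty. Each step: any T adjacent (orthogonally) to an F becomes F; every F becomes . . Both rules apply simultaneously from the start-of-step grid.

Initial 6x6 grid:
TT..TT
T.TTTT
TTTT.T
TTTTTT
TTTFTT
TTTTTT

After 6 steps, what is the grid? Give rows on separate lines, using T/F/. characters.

Step 1: 4 trees catch fire, 1 burn out
  TT..TT
  T.TTTT
  TTTT.T
  TTTFTT
  TTF.FT
  TTTFTT
Step 2: 7 trees catch fire, 4 burn out
  TT..TT
  T.TTTT
  TTTF.T
  TTF.FT
  TF...F
  TTF.FT
Step 3: 7 trees catch fire, 7 burn out
  TT..TT
  T.TFTT
  TTF..T
  TF...F
  F.....
  TF...F
Step 4: 6 trees catch fire, 7 burn out
  TT..TT
  T.F.FT
  TF...F
  F.....
  ......
  F.....
Step 5: 3 trees catch fire, 6 burn out
  TT..FT
  T....F
  F.....
  ......
  ......
  ......
Step 6: 2 trees catch fire, 3 burn out
  TT...F
  F.....
  ......
  ......
  ......
  ......

TT...F
F.....
......
......
......
......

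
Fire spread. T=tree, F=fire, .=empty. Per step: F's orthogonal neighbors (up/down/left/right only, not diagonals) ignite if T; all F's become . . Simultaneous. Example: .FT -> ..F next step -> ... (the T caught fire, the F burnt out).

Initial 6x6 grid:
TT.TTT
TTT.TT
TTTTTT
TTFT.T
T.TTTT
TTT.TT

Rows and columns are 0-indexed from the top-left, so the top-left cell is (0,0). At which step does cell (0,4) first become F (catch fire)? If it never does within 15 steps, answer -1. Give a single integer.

Step 1: cell (0,4)='T' (+4 fires, +1 burnt)
Step 2: cell (0,4)='T' (+6 fires, +4 burnt)
Step 3: cell (0,4)='T' (+6 fires, +6 burnt)
Step 4: cell (0,4)='T' (+7 fires, +6 burnt)
Step 5: cell (0,4)='F' (+5 fires, +7 burnt)
  -> target ignites at step 5
Step 6: cell (0,4)='.' (+2 fires, +5 burnt)
Step 7: cell (0,4)='.' (+0 fires, +2 burnt)
  fire out at step 7

5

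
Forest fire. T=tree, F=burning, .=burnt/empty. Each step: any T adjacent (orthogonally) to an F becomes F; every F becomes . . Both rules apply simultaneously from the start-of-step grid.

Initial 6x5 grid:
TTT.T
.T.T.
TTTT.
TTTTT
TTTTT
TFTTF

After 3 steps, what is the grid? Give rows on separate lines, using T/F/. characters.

Step 1: 5 trees catch fire, 2 burn out
  TTT.T
  .T.T.
  TTTT.
  TTTTT
  TFTTF
  F.FF.
Step 2: 5 trees catch fire, 5 burn out
  TTT.T
  .T.T.
  TTTT.
  TFTTF
  F.FF.
  .....
Step 3: 4 trees catch fire, 5 burn out
  TTT.T
  .T.T.
  TFTT.
  F.FF.
  .....
  .....

TTT.T
.T.T.
TFTT.
F.FF.
.....
.....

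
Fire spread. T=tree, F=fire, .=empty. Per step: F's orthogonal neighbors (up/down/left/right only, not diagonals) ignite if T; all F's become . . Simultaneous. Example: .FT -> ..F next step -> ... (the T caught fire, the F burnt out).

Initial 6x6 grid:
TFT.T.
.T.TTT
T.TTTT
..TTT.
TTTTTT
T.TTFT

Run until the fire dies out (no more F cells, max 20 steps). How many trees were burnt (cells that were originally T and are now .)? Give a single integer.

Step 1: +6 fires, +2 burnt (F count now 6)
Step 2: +4 fires, +6 burnt (F count now 4)
Step 3: +3 fires, +4 burnt (F count now 3)
Step 4: +5 fires, +3 burnt (F count now 5)
Step 5: +5 fires, +5 burnt (F count now 5)
Step 6: +1 fires, +5 burnt (F count now 1)
Step 7: +0 fires, +1 burnt (F count now 0)
Fire out after step 7
Initially T: 25, now '.': 35
Total burnt (originally-T cells now '.'): 24

Answer: 24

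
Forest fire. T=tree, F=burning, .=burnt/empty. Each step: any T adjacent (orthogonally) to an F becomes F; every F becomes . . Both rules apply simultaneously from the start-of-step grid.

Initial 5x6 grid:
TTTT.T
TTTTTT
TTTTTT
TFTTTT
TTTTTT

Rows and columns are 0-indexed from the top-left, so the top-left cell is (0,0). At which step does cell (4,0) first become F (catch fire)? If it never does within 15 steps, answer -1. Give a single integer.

Step 1: cell (4,0)='T' (+4 fires, +1 burnt)
Step 2: cell (4,0)='F' (+6 fires, +4 burnt)
  -> target ignites at step 2
Step 3: cell (4,0)='.' (+6 fires, +6 burnt)
Step 4: cell (4,0)='.' (+6 fires, +6 burnt)
Step 5: cell (4,0)='.' (+4 fires, +6 burnt)
Step 6: cell (4,0)='.' (+1 fires, +4 burnt)
Step 7: cell (4,0)='.' (+1 fires, +1 burnt)
Step 8: cell (4,0)='.' (+0 fires, +1 burnt)
  fire out at step 8

2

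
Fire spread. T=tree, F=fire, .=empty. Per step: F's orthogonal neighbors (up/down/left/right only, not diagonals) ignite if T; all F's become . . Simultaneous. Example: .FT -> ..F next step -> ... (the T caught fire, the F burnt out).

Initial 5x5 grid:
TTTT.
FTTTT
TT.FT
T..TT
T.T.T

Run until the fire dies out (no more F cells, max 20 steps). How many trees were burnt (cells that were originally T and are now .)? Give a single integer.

Step 1: +6 fires, +2 burnt (F count now 6)
Step 2: +7 fires, +6 burnt (F count now 7)
Step 3: +3 fires, +7 burnt (F count now 3)
Step 4: +0 fires, +3 burnt (F count now 0)
Fire out after step 4
Initially T: 17, now '.': 24
Total burnt (originally-T cells now '.'): 16

Answer: 16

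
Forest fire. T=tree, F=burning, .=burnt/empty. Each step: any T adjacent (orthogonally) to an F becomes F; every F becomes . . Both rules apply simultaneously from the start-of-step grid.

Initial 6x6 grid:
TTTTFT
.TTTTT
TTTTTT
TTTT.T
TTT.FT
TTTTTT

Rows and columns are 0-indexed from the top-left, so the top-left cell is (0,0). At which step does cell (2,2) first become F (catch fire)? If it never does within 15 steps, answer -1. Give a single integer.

Step 1: cell (2,2)='T' (+5 fires, +2 burnt)
Step 2: cell (2,2)='T' (+7 fires, +5 burnt)
Step 3: cell (2,2)='T' (+5 fires, +7 burnt)
Step 4: cell (2,2)='F' (+6 fires, +5 burnt)
  -> target ignites at step 4
Step 5: cell (2,2)='.' (+4 fires, +6 burnt)
Step 6: cell (2,2)='.' (+3 fires, +4 burnt)
Step 7: cell (2,2)='.' (+1 fires, +3 burnt)
Step 8: cell (2,2)='.' (+0 fires, +1 burnt)
  fire out at step 8

4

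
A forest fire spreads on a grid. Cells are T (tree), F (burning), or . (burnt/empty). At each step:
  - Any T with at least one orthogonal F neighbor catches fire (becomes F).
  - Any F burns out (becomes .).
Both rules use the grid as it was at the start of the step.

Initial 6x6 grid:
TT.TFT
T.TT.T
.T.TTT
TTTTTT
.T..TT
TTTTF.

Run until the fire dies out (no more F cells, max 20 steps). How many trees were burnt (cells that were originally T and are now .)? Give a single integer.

Answer: 22

Derivation:
Step 1: +4 fires, +2 burnt (F count now 4)
Step 2: +5 fires, +4 burnt (F count now 5)
Step 3: +7 fires, +5 burnt (F count now 7)
Step 4: +3 fires, +7 burnt (F count now 3)
Step 5: +1 fires, +3 burnt (F count now 1)
Step 6: +2 fires, +1 burnt (F count now 2)
Step 7: +0 fires, +2 burnt (F count now 0)
Fire out after step 7
Initially T: 25, now '.': 33
Total burnt (originally-T cells now '.'): 22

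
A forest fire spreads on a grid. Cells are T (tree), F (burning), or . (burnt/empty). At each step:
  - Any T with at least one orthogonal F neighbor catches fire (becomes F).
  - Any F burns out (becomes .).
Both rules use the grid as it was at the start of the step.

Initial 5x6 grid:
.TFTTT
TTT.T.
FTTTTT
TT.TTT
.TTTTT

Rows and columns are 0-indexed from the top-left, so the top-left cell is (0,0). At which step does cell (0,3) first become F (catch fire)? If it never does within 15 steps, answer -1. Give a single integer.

Step 1: cell (0,3)='F' (+6 fires, +2 burnt)
  -> target ignites at step 1
Step 2: cell (0,3)='.' (+4 fires, +6 burnt)
Step 3: cell (0,3)='.' (+4 fires, +4 burnt)
Step 4: cell (0,3)='.' (+3 fires, +4 burnt)
Step 5: cell (0,3)='.' (+3 fires, +3 burnt)
Step 6: cell (0,3)='.' (+2 fires, +3 burnt)
Step 7: cell (0,3)='.' (+1 fires, +2 burnt)
Step 8: cell (0,3)='.' (+0 fires, +1 burnt)
  fire out at step 8

1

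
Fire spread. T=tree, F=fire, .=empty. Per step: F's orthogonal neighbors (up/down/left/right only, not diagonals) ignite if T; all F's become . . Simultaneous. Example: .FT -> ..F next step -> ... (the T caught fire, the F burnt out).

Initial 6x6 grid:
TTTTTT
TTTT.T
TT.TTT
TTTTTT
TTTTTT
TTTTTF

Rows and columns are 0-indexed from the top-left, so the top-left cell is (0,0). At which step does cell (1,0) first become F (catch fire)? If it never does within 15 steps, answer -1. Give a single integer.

Step 1: cell (1,0)='T' (+2 fires, +1 burnt)
Step 2: cell (1,0)='T' (+3 fires, +2 burnt)
Step 3: cell (1,0)='T' (+4 fires, +3 burnt)
Step 4: cell (1,0)='T' (+5 fires, +4 burnt)
Step 5: cell (1,0)='T' (+5 fires, +5 burnt)
Step 6: cell (1,0)='T' (+4 fires, +5 burnt)
Step 7: cell (1,0)='T' (+4 fires, +4 burnt)
Step 8: cell (1,0)='T' (+3 fires, +4 burnt)
Step 9: cell (1,0)='F' (+2 fires, +3 burnt)
  -> target ignites at step 9
Step 10: cell (1,0)='.' (+1 fires, +2 burnt)
Step 11: cell (1,0)='.' (+0 fires, +1 burnt)
  fire out at step 11

9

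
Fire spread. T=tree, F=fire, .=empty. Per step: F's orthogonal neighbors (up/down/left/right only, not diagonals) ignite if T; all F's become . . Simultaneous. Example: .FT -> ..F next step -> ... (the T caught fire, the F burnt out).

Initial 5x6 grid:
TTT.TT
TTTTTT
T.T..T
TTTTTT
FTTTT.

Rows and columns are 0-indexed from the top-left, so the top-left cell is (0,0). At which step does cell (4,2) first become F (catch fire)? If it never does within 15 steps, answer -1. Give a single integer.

Step 1: cell (4,2)='T' (+2 fires, +1 burnt)
Step 2: cell (4,2)='F' (+3 fires, +2 burnt)
  -> target ignites at step 2
Step 3: cell (4,2)='.' (+3 fires, +3 burnt)
Step 4: cell (4,2)='.' (+5 fires, +3 burnt)
Step 5: cell (4,2)='.' (+3 fires, +5 burnt)
Step 6: cell (4,2)='.' (+3 fires, +3 burnt)
Step 7: cell (4,2)='.' (+2 fires, +3 burnt)
Step 8: cell (4,2)='.' (+2 fires, +2 burnt)
Step 9: cell (4,2)='.' (+1 fires, +2 burnt)
Step 10: cell (4,2)='.' (+0 fires, +1 burnt)
  fire out at step 10

2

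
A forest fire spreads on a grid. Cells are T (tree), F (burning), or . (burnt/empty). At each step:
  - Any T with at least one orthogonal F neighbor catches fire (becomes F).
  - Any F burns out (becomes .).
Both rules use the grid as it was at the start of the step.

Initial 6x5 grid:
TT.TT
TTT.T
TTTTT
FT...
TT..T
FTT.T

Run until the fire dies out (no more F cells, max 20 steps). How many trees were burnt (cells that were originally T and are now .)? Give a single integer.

Step 1: +4 fires, +2 burnt (F count now 4)
Step 2: +4 fires, +4 burnt (F count now 4)
Step 3: +3 fires, +4 burnt (F count now 3)
Step 4: +3 fires, +3 burnt (F count now 3)
Step 5: +1 fires, +3 burnt (F count now 1)
Step 6: +1 fires, +1 burnt (F count now 1)
Step 7: +1 fires, +1 burnt (F count now 1)
Step 8: +1 fires, +1 burnt (F count now 1)
Step 9: +0 fires, +1 burnt (F count now 0)
Fire out after step 9
Initially T: 20, now '.': 28
Total burnt (originally-T cells now '.'): 18

Answer: 18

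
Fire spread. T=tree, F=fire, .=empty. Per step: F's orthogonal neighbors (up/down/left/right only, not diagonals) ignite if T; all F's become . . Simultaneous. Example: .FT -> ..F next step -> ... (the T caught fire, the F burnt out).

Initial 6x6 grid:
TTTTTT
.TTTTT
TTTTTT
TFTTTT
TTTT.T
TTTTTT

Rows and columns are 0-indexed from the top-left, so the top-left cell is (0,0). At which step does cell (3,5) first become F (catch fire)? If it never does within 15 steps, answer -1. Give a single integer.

Step 1: cell (3,5)='T' (+4 fires, +1 burnt)
Step 2: cell (3,5)='T' (+7 fires, +4 burnt)
Step 3: cell (3,5)='T' (+7 fires, +7 burnt)
Step 4: cell (3,5)='F' (+6 fires, +7 burnt)
  -> target ignites at step 4
Step 5: cell (3,5)='.' (+5 fires, +6 burnt)
Step 6: cell (3,5)='.' (+3 fires, +5 burnt)
Step 7: cell (3,5)='.' (+1 fires, +3 burnt)
Step 8: cell (3,5)='.' (+0 fires, +1 burnt)
  fire out at step 8

4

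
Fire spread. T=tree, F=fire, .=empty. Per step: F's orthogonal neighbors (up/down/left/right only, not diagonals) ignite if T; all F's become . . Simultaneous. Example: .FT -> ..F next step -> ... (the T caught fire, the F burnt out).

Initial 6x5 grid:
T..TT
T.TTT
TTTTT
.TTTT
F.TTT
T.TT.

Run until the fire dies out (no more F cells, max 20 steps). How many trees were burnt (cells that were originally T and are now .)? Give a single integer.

Answer: 1

Derivation:
Step 1: +1 fires, +1 burnt (F count now 1)
Step 2: +0 fires, +1 burnt (F count now 0)
Fire out after step 2
Initially T: 22, now '.': 9
Total burnt (originally-T cells now '.'): 1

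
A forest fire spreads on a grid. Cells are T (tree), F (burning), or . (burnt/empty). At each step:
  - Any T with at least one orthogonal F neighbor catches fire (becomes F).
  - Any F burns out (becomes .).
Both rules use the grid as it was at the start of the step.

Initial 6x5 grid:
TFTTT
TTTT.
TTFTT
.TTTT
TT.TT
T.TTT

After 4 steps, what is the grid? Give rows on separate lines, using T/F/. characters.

Step 1: 7 trees catch fire, 2 burn out
  F.FTT
  TFFT.
  TF.FT
  .TFTT
  TT.TT
  T.TTT
Step 2: 7 trees catch fire, 7 burn out
  ...FT
  F..F.
  F...F
  .F.FT
  TT.TT
  T.TTT
Step 3: 4 trees catch fire, 7 burn out
  ....F
  .....
  .....
  ....F
  TF.FT
  T.TTT
Step 4: 3 trees catch fire, 4 burn out
  .....
  .....
  .....
  .....
  F...F
  T.TFT

.....
.....
.....
.....
F...F
T.TFT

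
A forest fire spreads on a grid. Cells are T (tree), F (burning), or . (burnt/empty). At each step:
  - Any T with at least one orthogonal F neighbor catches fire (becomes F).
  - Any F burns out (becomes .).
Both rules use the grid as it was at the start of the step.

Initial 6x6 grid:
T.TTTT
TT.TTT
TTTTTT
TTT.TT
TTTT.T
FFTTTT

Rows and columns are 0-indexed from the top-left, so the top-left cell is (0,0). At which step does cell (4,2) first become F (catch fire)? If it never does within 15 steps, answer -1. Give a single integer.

Step 1: cell (4,2)='T' (+3 fires, +2 burnt)
Step 2: cell (4,2)='F' (+4 fires, +3 burnt)
  -> target ignites at step 2
Step 3: cell (4,2)='.' (+5 fires, +4 burnt)
Step 4: cell (4,2)='.' (+4 fires, +5 burnt)
Step 5: cell (4,2)='.' (+3 fires, +4 burnt)
Step 6: cell (4,2)='.' (+3 fires, +3 burnt)
Step 7: cell (4,2)='.' (+4 fires, +3 burnt)
Step 8: cell (4,2)='.' (+3 fires, +4 burnt)
Step 9: cell (4,2)='.' (+1 fires, +3 burnt)
Step 10: cell (4,2)='.' (+0 fires, +1 burnt)
  fire out at step 10

2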